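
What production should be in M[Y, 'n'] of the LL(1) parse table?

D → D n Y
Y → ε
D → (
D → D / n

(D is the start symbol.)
To find M[Y, 'n'], we find productions for Y where 'n' is in the predict set (PREDICT(N → α) = (FIRST(α) \ {ε}) ∪ (FOLLOW(N) if α ⇒* ε)).

Relevant sets:
  FOLLOW(Y) = { $, '/', 'n' }

Y → ε: PREDICT = { $, '/', 'n' }
  'n' is in predict set, so this production goes in M[Y, 'n']

M[Y, 'n'] = Y → ε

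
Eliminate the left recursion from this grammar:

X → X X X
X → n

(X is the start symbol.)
X is directly left-recursive. The standard transformation for
  A → A α₁ | ... | A α_m | β₁ | ... | β_n
is
  A  → β₁ A' | ... | β_n A'
  A' → α₁ A' | ... | α_m A' | ε

X → n becomes X → n X'
X → X X X becomes X' → X X X'
Add X' → ε

Resulting grammar:
X → n X'
X' → X X X'
X' → ε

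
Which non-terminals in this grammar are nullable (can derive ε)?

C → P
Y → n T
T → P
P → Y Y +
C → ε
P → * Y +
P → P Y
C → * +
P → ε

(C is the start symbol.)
ε-productions: C → ε, P → ε
So C, P are immediately nullable.
T → P: every symbol on the right is nullable, so T is nullable too.
No further non-terminal can be added: every production for the remaining non-terminals contains a terminal or a non-nullable non-terminal.
Nullable = { 'C', 'P', 'T' }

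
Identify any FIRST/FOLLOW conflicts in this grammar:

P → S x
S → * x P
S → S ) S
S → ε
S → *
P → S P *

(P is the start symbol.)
Yes. S → '*' x P with FOLLOW(S) on { '*' }; S → S ')' S with FOLLOW(S) on { ')', '*' }; S → '*' with FOLLOW(S) on { '*' }

A FIRST/FOLLOW conflict occurs when a non-terminal N has a nullable alternative N → β (β ⇒* ε) and another alternative N → α with FIRST(α) ∩ FOLLOW(N) ≠ ∅: on such a lookahead the parser cannot decide between expanding α and letting N vanish via β.

Nullable non-terminals: S.
FIRST sets used below: FIRST(S) = { ')', '*', ε }

S: nullable alternative(s) S → ε; FOLLOW(S) = { ')', '*', 'x' }
  S → * x P: FIRST \ {ε} = { '*' } — overlaps FOLLOW(S) on { '*' }: CONFLICT
  S → S ) S: FIRST \ {ε} = { ')', '*' } — overlaps FOLLOW(S) on { ')', '*' }: CONFLICT
  S → ε: FIRST \ {ε} = { } — this is the only nullable alternative, skip
  S → *: FIRST \ {ε} = { '*' } — overlaps FOLLOW(S) on { '*' }: CONFLICT

P has no nullable alternative, so no FIRST/FOLLOW check is needed there.

So the grammar has 3 FIRST/FOLLOW conflicts (marked CONFLICT above).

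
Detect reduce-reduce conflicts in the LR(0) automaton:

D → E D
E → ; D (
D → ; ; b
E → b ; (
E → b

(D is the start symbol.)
Augment with D' → D and build the canonical LR(0) collection (I0 = CLOSURE({[D' → . D]}), then GOTO on every symbol after a dot until no new states appear). It has 12 states:
  I0: { [D → . ; ; b], [D → . E D], [D' → . D], [E → . ; D (], [E → . b ; (], [E → . b] }  — shift
  I1: { [D → . ; ; b], [D → . E D], [D → ; . ; b], [E → . ; D (], [E → . b ; (], [E → . b], [E → ; . D (] }  — shift
  I2: { [D' → D .] }  — accept
  I3: { [D → . ; ; b], [D → . E D], [D → E . D], [E → . ; D (], [E → . b ; (], [E → . b] }  — shift
  I4: { [E → b . ; (], [E → b .] }  — shift, reduce
  I5: { [E → b ; . (] }  — shift
  I6: { [E → b ; ( .] }  — reduce
  I7: { [D → E D .] }  — reduce
  I8: { [D → . ; ; b], [D → . E D], [D → ; . ; b], [D → ; ; . b], [E → . ; D (], [E → . b ; (], [E → . b], [E → ; . D (] }  — shift
  I9: { [E → ; D . (] }  — shift
  I10: { [E → ; D ( .] }  — reduce
  I11: { [D → ; ; b .], [E → b . ; (], [E → b .] }  — shift, 2 reduces

I11 contains complete items [D → ; ; b .], [E → b .] — reduce-reduce conflict.

Answer: Yes — I11: [D → ; ; b .] vs [E → b .]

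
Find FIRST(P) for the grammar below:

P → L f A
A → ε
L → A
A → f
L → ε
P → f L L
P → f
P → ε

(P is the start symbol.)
{ 'f', ε }

To compute FIRST(P), examine every production with P on the left-hand side, reading each right-hand side left to right until a non-nullable symbol is reached.

FIRST sets of the other non-terminals involved (by the same procedure, iterated to a fixed point):
  FIRST(L) = { 'f', ε }

From P → L f A:
  - L is a non-terminal: add FIRST(L) \ {ε} = { 'f' }
    L is nullable, so continue to the next symbol
  - f is a terminal: add 'f' and stop
From P → f L L:
  - f is a terminal: add 'f' and stop
From P → f:
  - f is a terminal: add 'f' and stop
From P → ε:
  - ε-production, so ε ∈ FIRST(P)

Collecting: FIRST(P) = { 'f', ε }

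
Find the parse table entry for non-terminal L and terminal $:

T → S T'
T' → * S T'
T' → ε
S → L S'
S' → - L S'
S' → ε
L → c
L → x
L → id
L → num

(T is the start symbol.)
To find M[L, $], we find productions for L where $ is in the predict set (PREDICT(N → α) = (FIRST(α) \ {ε}) ∪ (FOLLOW(N) if α ⇒* ε)).

L → c: PREDICT = { 'c' }
L → x: PREDICT = { 'x' }
L → id: PREDICT = { 'id' }
L → num: PREDICT = { 'num' }

M[L, $] is empty (no production applies)

Answer: Empty (error entry)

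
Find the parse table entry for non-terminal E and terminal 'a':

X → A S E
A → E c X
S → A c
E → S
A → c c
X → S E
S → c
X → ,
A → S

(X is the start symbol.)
Empty (error entry)

To find M[E, 'a'], we find productions for E where 'a' is in the predict set (PREDICT(N → α) = (FIRST(α) \ {ε}) ∪ (FOLLOW(N) if α ⇒* ε)).

Relevant sets:
  FIRST(S) = { 'c' }

E → S: PREDICT = { 'c' }

M[E, 'a'] is empty (no production applies)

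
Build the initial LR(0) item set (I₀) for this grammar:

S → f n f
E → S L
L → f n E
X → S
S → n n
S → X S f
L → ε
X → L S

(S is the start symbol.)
First, augment the grammar with S' → S
I₀ = CLOSURE({ [S' → . S] }):
  [S' → . S] has the dot before S: add [S → . f n f], [S → . n n], [S → . X S f]
  [S → . X S f] has the dot before X: add [X → . S], [X → . L S]
  [X → . L S] has the dot before L: add [L → . f n E], [L → .]
No further items can be added.

I₀ = { [L → . f n E], [L → .], [S → . X S f], [S → . f n f], [S → . n n], [S' → . S], [X → . L S], [X → . S] }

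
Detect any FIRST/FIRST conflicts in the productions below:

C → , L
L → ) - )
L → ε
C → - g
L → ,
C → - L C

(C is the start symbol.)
Yes. C → '-' g / C → '-' L C on { '-' }

A FIRST/FIRST conflict occurs when two productions N → α and N → β for the same non-terminal have FIRST(α) ∩ FIRST(β) ≠ ∅ (with ε ∈ FIRST of a nullable right-hand side, so two nullable alternatives also conflict).

Productions for C:
  C → , L: FIRST = { ',' }
  C → - g: FIRST = { '-' }
  C → - L C: FIRST = { '-' }
Productions for L:
  L → ) - ): FIRST = { ')' }
  L → ε: FIRST = { ε }
  L → ,: FIRST = { ',' }

Conflict for C: C → - g and C → - L C
  Overlap: { '-' }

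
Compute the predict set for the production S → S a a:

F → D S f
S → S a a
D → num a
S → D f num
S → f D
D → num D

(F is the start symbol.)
PREDICT(S → S a a) = (FIRST(RHS) \ {ε}) ∪ (FOLLOW(S) if ε ∈ FIRST(RHS), i.e. RHS ⇒* ε)
FIRST(S) = { 'f', 'num' }
FIRST(S a a) = { 'f', 'num' }
ε ∉ FIRST(S a a), so FOLLOW(S) is not added.
PREDICT(S → S a a) = { 'f', 'num' }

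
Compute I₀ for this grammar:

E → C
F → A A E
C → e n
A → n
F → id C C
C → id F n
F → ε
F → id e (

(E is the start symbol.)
First, augment the grammar with E' → E
I₀ = CLOSURE({ [E' → . E] }):
  [E' → . E] has the dot before E: add [E → . C]
  [E → . C] has the dot before C: add [C → . e n], [C → . id F n]
No further items can be added.

I₀ = { [C → . e n], [C → . id F n], [E → . C], [E' → . E] }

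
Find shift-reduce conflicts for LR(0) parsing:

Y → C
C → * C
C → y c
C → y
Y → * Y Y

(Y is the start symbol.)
A shift-reduce conflict occurs when an LR(0) state has both:
  - a complete (reduce) item [A → α .] (dot at the end), and
  - a shift item [B → β . c γ] (dot before a terminal).

Augment with Y' → Y and build the canonical LR(0) collection (I0 = CLOSURE({[Y' → . Y]}), then GOTO on every symbol after a dot until no new states appear). It has 9 states:
  I0: { [C → . * C], [C → . y c], [C → . y], [Y → . * Y Y], [Y → . C], [Y' → . Y] }  — shift
  I1: { [C → * . C], [C → . * C], [C → . y c], [C → . y], [Y → * . Y Y], [Y → . * Y Y], [Y → . C] }  — shift
  I2: { [Y → C .] }  — reduce
  I3: { [Y' → Y .] }  — accept
  I4: { [C → y . c], [C → y .] }  — shift, reduce
  I5: { [C → y c .] }  — reduce
  I6: { [C → * C .], [Y → C .] }  — 2 reduces
  I7: { [C → . * C], [C → . y c], [C → . y], [Y → * Y . Y], [Y → . * Y Y], [Y → . C] }  — shift
  I8: { [Y → * Y Y .] }  — reduce

I4 contains reduce item [C → y .] and shift item [C → y . c] — shift-reduce conflict.

Answer: Yes — I4: [C → y .] vs [C → y . c]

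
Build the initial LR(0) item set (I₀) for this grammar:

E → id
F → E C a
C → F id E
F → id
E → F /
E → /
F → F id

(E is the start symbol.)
First, augment the grammar with E' → E
I₀ = CLOSURE({ [E' → . E] }):
  [E' → . E] has the dot before E: add [E → . id], [E → . F /], [E → . /]
  [E → . F /] has the dot before F: add [F → . E C a], [F → . id], [F → . F id]
No further items can be added.

I₀ = { [E → . /], [E → . F /], [E → . id], [E' → . E], [F → . E C a], [F → . F id], [F → . id] }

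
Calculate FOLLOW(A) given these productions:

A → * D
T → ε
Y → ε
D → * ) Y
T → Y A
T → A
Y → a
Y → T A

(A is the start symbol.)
To compute FOLLOW(A), find every occurrence of A on a right-hand side N → α A β: add FIRST(β) \ {ε}, and if β is empty or nullable also add FOLLOW(N). Iterate to a fixed point.

A is the start symbol, so $ ∈ FOLLOW(A).
In T → Y A: A is at the end, add FOLLOW(T)
In T → A: A is at the end, add FOLLOW(T)
In Y → T A: A is at the end, add FOLLOW(Y)

The FOLLOW sets referred to above (computed the same way, to a fixed point):
  FOLLOW(T) = { '*' }
  FOLLOW(Y) = { $, '*' }

Taking the union: FOLLOW(A) = { $, '*' }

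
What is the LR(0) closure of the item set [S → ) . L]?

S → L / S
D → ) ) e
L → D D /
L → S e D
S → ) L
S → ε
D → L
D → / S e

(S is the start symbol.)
To compute CLOSURE, for each item [A → α.Bβ] where B is a non-terminal, add [B → .γ] for all productions B → γ; repeat for the newly added items until nothing changes.

Start with: [S → ) . L]
  [S → ) . L] has the dot before L: add [L → . D D /], [L → . S e D]
  [L → . D D /] has the dot before D: add [D → . ) ) e], [D → . L], [D → . / S e]
  [L → . S e D] has the dot before S: add [S → . L / S], [S → . ) L], [S → .]
No further items can be added.

CLOSURE = { [D → . ) ) e], [D → . / S e], [D → . L], [L → . D D /], [L → . S e D], [S → ) . L], [S → . ) L], [S → . L / S], [S → .] }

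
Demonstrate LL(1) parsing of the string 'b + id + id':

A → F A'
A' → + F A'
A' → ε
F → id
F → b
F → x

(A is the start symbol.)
LL(1) parsing maintains a stack (initially the start symbol over $) and the input. At each step: if the stack top is a terminal, match it against the current input token; if it is a non-terminal N, replace it with the RHS of M[N, lookahead] (the unique production whose predict set contains the lookahead).

Stack is shown with the top on the left.

Stack     Input          Action
-------------------------------
A $       b + id + id $  output A → F A'
F A' $    b + id + id $  output F → b
b A' $    b + id + id $  match 'b'
A' $      + id + id $    output A' → + F A'
+ F A' $  + id + id $    match '+'
F A' $    id + id $      output F → id
id A' $   id + id $      match 'id'
A' $      + id $         output A' → + F A'
+ F A' $  + id $         match '+'
F A' $    id $           output F → id
id A' $   id $           match 'id'
A' $      $              output A' → ε
$         $              accept

The string is accepted.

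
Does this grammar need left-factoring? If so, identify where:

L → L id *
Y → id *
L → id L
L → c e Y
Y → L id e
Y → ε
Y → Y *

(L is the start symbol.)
No, left-factoring is not needed

Left-factoring is needed when two productions for the same non-terminal
share a common prefix on the right-hand side.

Productions for L:
  L → L id *
  L → id L
  L → c e Y
Productions for Y:
  Y → id *
  Y → L id e
  Y → ε
  Y → Y *

No common prefixes found.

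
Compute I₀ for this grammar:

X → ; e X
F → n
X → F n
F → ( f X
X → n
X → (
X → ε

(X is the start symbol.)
{ [F → . ( f X], [F → . n], [X → . (], [X → . ; e X], [X → . F n], [X → . n], [X → .], [X' → . X] }

First, augment the grammar with X' → X
I₀ = CLOSURE({ [X' → . X] }):
  [X' → . X] has the dot before X: add [X → . ; e X], [X → . F n], [X → . n], [X → . (], [X → .]
  [X → . F n] has the dot before F: add [F → . n], [F → . ( f X]
No further items can be added.

I₀ = { [F → . ( f X], [F → . n], [X → . (], [X → . ; e X], [X → . F n], [X → . n], [X → .], [X' → . X] }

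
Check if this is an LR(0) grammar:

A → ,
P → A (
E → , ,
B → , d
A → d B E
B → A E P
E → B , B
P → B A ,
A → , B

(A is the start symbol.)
A grammar is LR(0) if no state in the canonical LR(0) collection has:
  - both a shift item (dot before a terminal) and a complete item (shift-reduce conflict), or
  - two or more complete items (reduce-reduce conflict; the accept item [A' → A .] counts as a complete item here).

Augment with A' → A and build the canonical LR(0) collection (I0 = CLOSURE({[A' → . A]}), then GOTO on every symbol after a dot until no new states appear). It has 22 states:
  I0: { [A → . , B], [A → . ,], [A → . d B E], [A' → . A] }  — shift
  I1: { [A → , . B], [A → , .], [A → . , B], [A → . ,], [A → . d B E], [B → . , d], [B → . A E P] }  — shift, reduce
  I2: { [A' → A .] }  — accept
  I3: { [A → . , B], [A → . ,], [A → . d B E], [A → d . B E], [B → . , d], [B → . A E P] }  — shift
  I4: { [A → , . B], [A → , .], [A → . , B], [A → . ,], [A → . d B E], [B → , . d], [B → . , d], [B → . A E P] }  — shift, reduce
  I5: { [A → . , B], [A → . ,], [A → . d B E], [B → . , d], [B → . A E P], [B → A . E P], [E → . , ,], [E → . B , B] }  — shift
  I6: { [A → . , B], [A → . ,], [A → . d B E], [A → d B . E], [B → . , d], [B → . A E P], [E → . , ,], [E → . B , B] }  — shift
  I7: { [A → , . B], [A → , .], [A → . , B], [A → . ,], [A → . d B E], [B → , . d], [B → . , d], [B → . A E P], [E → , . ,] }  — shift, reduce
  I8: { [E → B . , B] }  — shift
  I9: { [A → d B E .] }  — reduce
  I10: { [A → . , B], [A → . ,], [A → . d B E], [B → . , d], [B → . A E P], [E → B , . B] }  — shift
  I11: { [E → B , B .] }  — reduce
  I12: { [A → , . B], [A → , .], [A → . , B], [A → . ,], [A → . d B E], [B → , . d], [B → . , d], [B → . A E P], [E → , , .] }  — shift, 2 reduces
  I13: { [A → , B .] }  — reduce
  I14: { [A → . , B], [A → . ,], [A → . d B E], [A → d . B E], [B → , d .], [B → . , d], [B → . A E P] }  — shift, reduce
  I15: { [A → . , B], [A → . ,], [A → . d B E], [B → . , d], [B → . A E P], [B → A E . P], [P → . A (], [P → . B A ,] }  — shift
  I16: { [A → . , B], [A → . ,], [A → . d B E], [B → . , d], [B → . A E P], [B → A . E P], [E → . , ,], [E → . B , B], [P → A . (] }  — shift
  I17: { [A → . , B], [A → . ,], [A → . d B E], [P → B . A ,] }  — shift
  I18: { [B → A E P .] }  — reduce
  I19: { [P → B A . ,] }  — shift
  I20: { [P → B A , .] }  — reduce
  I21: { [P → A ( .] }  — reduce

Conflict in state I1:
  Shift-reduce conflict between [A → , .] and [A → . ,]
So the grammar is NOT LR(0).

Answer: No. Shift-reduce conflict between [A → , .] and [A → . ,]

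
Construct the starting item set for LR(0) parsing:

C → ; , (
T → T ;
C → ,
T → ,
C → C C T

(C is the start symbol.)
{ [C → . ,], [C → . ; , (], [C → . C C T], [C' → . C] }

First, augment the grammar with C' → C
I₀ = CLOSURE({ [C' → . C] }):
  [C' → . C] has the dot before C: add [C → . ; , (], [C → . ,], [C → . C C T]
No further items can be added.

I₀ = { [C → . ,], [C → . ; , (], [C → . C C T], [C' → . C] }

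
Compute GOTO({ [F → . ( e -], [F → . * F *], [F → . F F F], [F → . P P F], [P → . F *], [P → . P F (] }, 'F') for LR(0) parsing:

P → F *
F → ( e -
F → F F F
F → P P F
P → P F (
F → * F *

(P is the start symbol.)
GOTO(I, 'F') = CLOSURE({ [A → αX.β] : [A → α.Xβ] ∈ I, X = 'F' })

Items with dot before 'F', with the dot advanced:
  [F → . F F F] → [F → F . F F]
  [P → . F *] → [P → F . *]
Closure of the advanced items:
  [F → F . F F] has the dot before F: add [F → . ( e -], [F → . F F F], [F → . P P F], [F → . * F *]
  [F → . P P F] has the dot before P: add [P → . F *], [P → . P F (]

GOTO = { [F → . ( e -], [F → . * F *], [F → . F F F], [F → . P P F], [F → F . F F], [P → . F *], [P → . P F (], [P → F . *] }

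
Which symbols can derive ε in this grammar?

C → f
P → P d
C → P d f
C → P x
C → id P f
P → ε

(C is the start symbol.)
ε-productions: P → ε
So P is immediately nullable.
No further non-terminal can be added: every production for the remaining non-terminals contains a terminal or a non-nullable non-terminal.
Nullable = { 'P' }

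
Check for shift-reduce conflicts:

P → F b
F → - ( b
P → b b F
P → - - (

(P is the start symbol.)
A shift-reduce conflict occurs when an LR(0) state has both:
  - a complete (reduce) item [A → α .] (dot at the end), and
  - a shift item [B → β . c γ] (dot before a terminal).

Augment with P' → P and build the canonical LR(0) collection (I0 = CLOSURE({[P' → . P]}), then GOTO on every symbol after a dot until no new states appear). It has 13 states:
  I0: { [F → . - ( b], [P → . - - (], [P → . F b], [P → . b b F], [P' → . P] }  — shift
  I1: { [F → - . ( b], [P → - . - (] }  — shift
  I2: { [P → F . b] }  — shift
  I3: { [P' → P .] }  — accept
  I4: { [P → b . b F] }  — shift
  I5: { [F → . - ( b], [P → b b . F] }  — shift
  I6: { [F → - . ( b] }  — shift
  I7: { [P → b b F .] }  — reduce
  I8: { [F → - ( . b] }  — shift
  I9: { [F → - ( b .] }  — reduce
  I10: { [P → F b .] }  — reduce
  I11: { [P → - - . (] }  — shift
  I12: { [P → - - ( .] }  — reduce

No state contains both a complete item and a shift item.

Answer: No shift-reduce conflicts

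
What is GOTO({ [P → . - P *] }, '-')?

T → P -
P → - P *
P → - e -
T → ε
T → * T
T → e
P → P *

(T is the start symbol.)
{ [P → - . P *], [P → . - P *], [P → . - e -], [P → . P *] }

GOTO(I, '-') = CLOSURE({ [A → αX.β] : [A → α.Xβ] ∈ I, X = '-' })

Items with dot before '-', with the dot advanced:
  [P → . - P *] → [P → - . P *]
Closure of the advanced items:
  [P → - . P *] has the dot before P: add [P → . - P *], [P → . - e -], [P → . P *]

GOTO = { [P → - . P *], [P → . - P *], [P → . - e -], [P → . P *] }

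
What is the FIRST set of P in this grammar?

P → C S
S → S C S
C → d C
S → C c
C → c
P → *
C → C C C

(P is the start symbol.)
To compute FIRST(P), examine every production with P on the left-hand side, reading each right-hand side left to right until a non-nullable symbol is reached.

FIRST sets of the other non-terminals involved (by the same procedure, iterated to a fixed point):
  FIRST(C) = { 'c', 'd' }

From P → C S:
  - C is a non-terminal: add FIRST(C) \ {ε} = { 'c', 'd' }
    C is not nullable, so stop
From P → *:
  - '*' is a terminal: add '*' and stop

Collecting: FIRST(P) = { '*', 'c', 'd' }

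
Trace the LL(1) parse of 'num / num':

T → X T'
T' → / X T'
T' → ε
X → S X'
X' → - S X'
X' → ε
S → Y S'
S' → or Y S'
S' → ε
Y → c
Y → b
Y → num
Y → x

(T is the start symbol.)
Stack is shown with the top on the left.

Stack           Input        Action
-----------------------------------
T $             num / num $  output T → X T'
X T' $          num / num $  output X → S X'
S X' T' $       num / num $  output S → Y S'
Y S' X' T' $    num / num $  output Y → num
num S' X' T' $  num / num $  match 'num'
S' X' T' $      / num $      output S' → ε
X' T' $         / num $      output X' → ε
T' $            / num $      output T' → / X T'
/ X T' $        / num $      match '/'
X T' $          num $        output X → S X'
S X' T' $       num $        output S → Y S'
Y S' X' T' $    num $        output Y → num
num S' X' T' $  num $        match 'num'
S' X' T' $      $            output S' → ε
X' T' $         $            output X' → ε
T' $            $            output T' → ε
$               $            accept

The string is accepted.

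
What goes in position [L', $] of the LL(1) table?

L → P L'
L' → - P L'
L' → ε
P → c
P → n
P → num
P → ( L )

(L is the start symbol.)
L' → ε

To find M[L', $], we find productions for L' where $ is in the predict set (PREDICT(N → α) = (FIRST(α) \ {ε}) ∪ (FOLLOW(N) if α ⇒* ε)).

Relevant sets:
  FOLLOW(L') = { $, ')' }

L' → - P L': PREDICT = { '-' }
L' → ε: PREDICT = { $, ')' }
  $ is in predict set, so this production goes in M[L', $]

M[L', $] = L' → ε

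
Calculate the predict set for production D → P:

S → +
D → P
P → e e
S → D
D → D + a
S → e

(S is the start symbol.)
PREDICT(D → P) = (FIRST(RHS) \ {ε}) ∪ (FOLLOW(D) if ε ∈ FIRST(RHS), i.e. RHS ⇒* ε)
FIRST(P) = { 'e' }
FIRST(P) = { 'e' }
ε ∉ FIRST(P), so FOLLOW(D) is not added.
PREDICT(D → P) = { 'e' }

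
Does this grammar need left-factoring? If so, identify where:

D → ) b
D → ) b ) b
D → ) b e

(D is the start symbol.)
Yes, D has productions with common prefix ') b'

Left-factoring is needed when two productions for the same non-terminal
share a common prefix on the right-hand side.

Productions for D:
  D → ) b
  D → ) b ) b
  D → ) b e

Found common prefix ') b' in productions for D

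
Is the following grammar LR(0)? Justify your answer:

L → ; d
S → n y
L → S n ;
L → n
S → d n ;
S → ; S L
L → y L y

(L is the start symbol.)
No. Shift-reduce conflict between [L → n .] and [S → n . y]

A grammar is LR(0) if no state in the canonical LR(0) collection has:
  - both a shift item (dot before a terminal) and a complete item (shift-reduce conflict), or
  - two or more complete items (reduce-reduce conflict; the accept item [L' → L .] counts as a complete item here).

Augment with L' → L and build the canonical LR(0) collection (I0 = CLOSURE({[L' → . L]}), then GOTO on every symbol after a dot until no new states appear). It has 19 states:
  I0: { [L → . ; d], [L → . S n ;], [L → . n], [L → . y L y], [L' → . L], [S → . ; S L], [S → . d n ;], [S → . n y] }  — shift
  I1: { [L → ; . d], [S → . ; S L], [S → . d n ;], [S → . n y], [S → ; . S L] }  — shift
  I2: { [L' → L .] }  — accept
  I3: { [L → S . n ;] }  — shift
  I4: { [S → d . n ;] }  — shift
  I5: { [L → n .], [S → n . y] }  — shift, reduce
  I6: { [L → . ; d], [L → . S n ;], [L → . n], [L → . y L y], [L → y . L y], [S → . ; S L], [S → . d n ;], [S → . n y] }  — shift
  I7: { [L → y L . y] }  — shift
  I8: { [L → y L y .] }  — reduce
  I9: { [S → n y .] }  — reduce
  I10: { [S → d n . ;] }  — shift
  I11: { [S → d n ; .] }  — reduce
  I12: { [L → S n . ;] }  — shift
  I13: { [L → S n ; .] }  — reduce
  I14: { [S → . ; S L], [S → . d n ;], [S → . n y], [S → ; . S L] }  — shift
  I15: { [L → . ; d], [L → . S n ;], [L → . n], [L → . y L y], [S → . ; S L], [S → . d n ;], [S → . n y], [S → ; S . L] }  — shift
  I16: { [L → ; d .], [S → d . n ;] }  — shift, reduce
  I17: { [S → n . y] }  — shift
  I18: { [S → ; S L .] }  — reduce

Conflict in state I5:
  Shift-reduce conflict between [L → n .] and [S → n . y]
So the grammar is NOT LR(0).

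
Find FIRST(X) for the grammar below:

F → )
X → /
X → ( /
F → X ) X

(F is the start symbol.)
To compute FIRST(X), examine every production with X on the left-hand side, reading each right-hand side left to right until a non-nullable symbol is reached.

From X → /:
  - '/' is a terminal: add '/' and stop
From X → ( /:
  - '(' is a terminal: add '(' and stop

Collecting: FIRST(X) = { '(', '/' }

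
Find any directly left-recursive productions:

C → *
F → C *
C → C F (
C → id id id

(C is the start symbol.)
Direct left recursion occurs when N → N α for some non-terminal N (the right-hand side begins with the left-hand side itself).

C → *: starts with '*'
F → C *: starts with C
C → C F (: LEFT RECURSIVE (starts with C)
C → id id id: starts with id

The grammar has direct left recursion on: C.

Answer: Yes, C is left-recursive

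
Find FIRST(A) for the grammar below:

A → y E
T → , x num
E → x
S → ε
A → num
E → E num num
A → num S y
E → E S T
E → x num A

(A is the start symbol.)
{ 'num', 'y' }

To compute FIRST(A), examine every production with A on the left-hand side, reading each right-hand side left to right until a non-nullable symbol is reached.

From A → y E:
  - y is a terminal: add 'y' and stop
From A → num:
  - num is a terminal: add 'num' and stop
From A → num S y:
  - num is a terminal: add 'num' and stop

Collecting: FIRST(A) = { 'num', 'y' }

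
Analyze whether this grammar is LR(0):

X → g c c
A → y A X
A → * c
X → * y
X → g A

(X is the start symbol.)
Yes, the grammar is LR(0)

Augment with X' → X and build the canonical LR(0) collection (I0 = CLOSURE({[X' → . X]}), then GOTO on every symbol after a dot until no new states appear). It has 13 states:
  I0: { [X → . * y], [X → . g A], [X → . g c c], [X' → . X] }  — shift
  I1: { [X → * . y] }  — shift
  I2: { [X' → X .] }  — accept
  I3: { [A → . * c], [A → . y A X], [X → g . A], [X → g . c c] }  — shift
  I4: { [A → * . c] }  — shift
  I5: { [X → g A .] }  — reduce
  I6: { [X → g c . c] }  — shift
  I7: { [A → . * c], [A → . y A X], [A → y . A X] }  — shift
  I8: { [A → y A . X], [X → . * y], [X → . g A], [X → . g c c] }  — shift
  I9: { [A → y A X .] }  — reduce
  I10: { [X → g c c .] }  — reduce
  I11: { [A → * c .] }  — reduce
  I12: { [X → * y .] }  — reduce

Every state is either a pure shift/goto state or contains exactly one complete item and nothing to shift — no conflicts. The grammar is LR(0).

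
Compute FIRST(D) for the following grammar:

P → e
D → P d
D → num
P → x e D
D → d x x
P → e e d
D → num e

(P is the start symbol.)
{ 'd', 'e', 'num', 'x' }

To compute FIRST(D), examine every production with D on the left-hand side, reading each right-hand side left to right until a non-nullable symbol is reached.

FIRST sets of the other non-terminals involved (by the same procedure, iterated to a fixed point):
  FIRST(P) = { 'e', 'x' }

From D → P d:
  - P is a non-terminal: add FIRST(P) \ {ε} = { 'e', 'x' }
    P is not nullable, so stop
From D → num:
  - num is a terminal: add 'num' and stop
From D → d x x:
  - d is a terminal: add 'd' and stop
From D → num e:
  - num is a terminal: add 'num' and stop

Collecting: FIRST(D) = { 'd', 'e', 'num', 'x' }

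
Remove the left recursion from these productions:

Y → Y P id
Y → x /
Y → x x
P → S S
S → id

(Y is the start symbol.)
Y → x / Y'
Y → x x Y'
Y' → P id Y'
Y' → ε
P → S S
S → id

Y is directly left-recursive. The standard transformation for
  A → A α₁ | ... | A α_m | β₁ | ... | β_n
is
  A  → β₁ A' | ... | β_n A'
  A' → α₁ A' | ... | α_m A' | ε

Y → x / becomes Y → x / Y'
Y → x x becomes Y → x x Y'
Y → Y P id becomes Y' → P id Y'
Add Y' → ε

Productions for other non-terminals are unchanged:
  P → S S
  S → id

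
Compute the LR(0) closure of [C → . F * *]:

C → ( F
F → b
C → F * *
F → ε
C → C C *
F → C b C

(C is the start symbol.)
{ [C → . ( F], [C → . C C *], [C → . F * *], [F → . C b C], [F → . b], [F → .] }

Start with: [C → . F * *]
  [C → . F * *] has the dot before F: add [F → . b], [F → .], [F → . C b C]
  [F → . C b C] has the dot before C: add [C → . ( F], [C → . C C *]
No further items can be added.

CLOSURE = { [C → . ( F], [C → . C C *], [C → . F * *], [F → . C b C], [F → . b], [F → .] }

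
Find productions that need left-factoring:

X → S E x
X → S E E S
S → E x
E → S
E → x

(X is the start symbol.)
Yes, X has productions with common prefix 'S E'

Left-factoring is needed when two productions for the same non-terminal
share a common prefix on the right-hand side.

Productions for X:
  X → S E x
  X → S E E S
Productions for E:
  E → S
  E → x

Found common prefix 'S E' in productions for X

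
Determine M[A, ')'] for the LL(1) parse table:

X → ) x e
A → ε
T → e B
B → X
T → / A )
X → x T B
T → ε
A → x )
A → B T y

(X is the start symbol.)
To find M[A, ')'], we find productions for A where ')' is in the predict set (PREDICT(N → α) = (FIRST(α) \ {ε}) ∪ (FOLLOW(N) if α ⇒* ε)).

Relevant sets:
  FIRST(B) = { ')', 'x' }
  FOLLOW(A) = { ')' }

A → ε: PREDICT = { ')' }
  ')' is in predict set, so this production goes in M[A, ')']
A → x ): PREDICT = { 'x' }
A → B T y: PREDICT = { ')', 'x' }
  ')' is in predict set, so this production goes in M[A, ')']

M[A, ')'] = A → ε, A → B T y  (a multiply-defined cell — the grammar is not LL(1))

Answer: A → ε, A → B T y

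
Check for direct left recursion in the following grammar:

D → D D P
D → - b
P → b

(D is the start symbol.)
Direct left recursion occurs when N → N α for some non-terminal N (the right-hand side begins with the left-hand side itself).

D → D D P: LEFT RECURSIVE (starts with D)
D → - b: starts with '-'
P → b: starts with b

The grammar has direct left recursion on: D.

Answer: Yes, D is left-recursive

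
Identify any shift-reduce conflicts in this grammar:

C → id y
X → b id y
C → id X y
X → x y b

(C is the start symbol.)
Augment with C' → C and build the canonical LR(0) collection (I0 = CLOSURE({[C' → . C]}), then GOTO on every symbol after a dot until no new states appear). It has 12 states:
  I0: { [C → . id X y], [C → . id y], [C' → . C] }  — shift
  I1: { [C' → C .] }  — accept
  I2: { [C → id . X y], [C → id . y], [X → . b id y], [X → . x y b] }  — shift
  I3: { [C → id X . y] }  — shift
  I4: { [X → b . id y] }  — shift
  I5: { [X → x . y b] }  — shift
  I6: { [C → id y .] }  — reduce
  I7: { [X → x y . b] }  — shift
  I8: { [X → x y b .] }  — reduce
  I9: { [X → b id . y] }  — shift
  I10: { [X → b id y .] }  — reduce
  I11: { [C → id X y .] }  — reduce

No state contains both a complete item and a shift item.

Answer: No shift-reduce conflicts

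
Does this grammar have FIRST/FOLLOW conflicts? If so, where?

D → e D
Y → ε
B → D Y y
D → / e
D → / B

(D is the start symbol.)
Nullable non-terminals: Y.
Y has a nullable alternative but only one production, so nothing to check.

B, D have no nullable alternative, so no FIRST/FOLLOW check is needed there.

No FIRST/FOLLOW conflicts found.

Answer: No FIRST/FOLLOW conflicts.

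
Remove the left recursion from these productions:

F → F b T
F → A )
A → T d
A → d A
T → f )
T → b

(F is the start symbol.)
F → A ) F'
F' → b T F'
F' → ε
A → T d
A → d A
T → f )
T → b

F is directly left-recursive. The standard transformation for
  A → A α₁ | ... | A α_m | β₁ | ... | β_n
is
  A  → β₁ A' | ... | β_n A'
  A' → α₁ A' | ... | α_m A' | ε

F → A ) becomes F → A ) F'
F → F b T becomes F' → b T F'
Add F' → ε

Productions for other non-terminals are unchanged:
  A → T d
  A → d A
  T → f )
  T → b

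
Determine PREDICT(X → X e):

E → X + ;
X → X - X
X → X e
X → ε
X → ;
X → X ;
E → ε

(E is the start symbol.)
{ '-', ';', 'e' }

PREDICT(X → X e) = (FIRST(RHS) \ {ε}) ∪ (FOLLOW(X) if ε ∈ FIRST(RHS), i.e. RHS ⇒* ε)
FIRST(X) = { '-', ';', 'e', ε }
FIRST(X e) = { '-', ';', 'e' }
ε ∉ FIRST(X e), so FOLLOW(X) is not added.
PREDICT(X → X e) = { '-', ';', 'e' }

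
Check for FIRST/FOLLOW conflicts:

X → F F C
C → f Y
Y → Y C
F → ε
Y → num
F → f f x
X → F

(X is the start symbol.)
Yes. F → f f x with FOLLOW(F) on { 'f' }

A FIRST/FOLLOW conflict occurs when a non-terminal N has a nullable alternative N → β (β ⇒* ε) and another alternative N → α with FIRST(α) ∩ FOLLOW(N) ≠ ∅: on such a lookahead the parser cannot decide between expanding α and letting N vanish via β.

Nullable non-terminals: F, X.
FIRST sets used below: FIRST(F) = { 'f', ε }, FIRST(C) = { 'f' }

F: nullable alternative(s) F → ε; FOLLOW(F) = { $, 'f' }
  F → ε: FIRST \ {ε} = { } — this is the only nullable alternative, skip
  F → f f x: FIRST \ {ε} = { 'f' } — overlaps FOLLOW(F) on { 'f' }: CONFLICT

X: nullable alternative(s) X → F; FOLLOW(X) = { $ }
  X → F F C: FIRST \ {ε} = { 'f' } — disjoint from FOLLOW(X)
  X → F: FIRST \ {ε} = { 'f' } — this is the only nullable alternative, skip

C, Y have no nullable alternative, so no FIRST/FOLLOW check is needed there.

So the grammar has 1 FIRST/FOLLOW conflict (marked CONFLICT above).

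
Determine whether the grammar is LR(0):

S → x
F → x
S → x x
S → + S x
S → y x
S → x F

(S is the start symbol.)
No. Shift-reduce conflict between [S → x .] and [F → . x]

A grammar is LR(0) if no state in the canonical LR(0) collection has:
  - both a shift item (dot before a terminal) and a complete item (shift-reduce conflict), or
  - two or more complete items (reduce-reduce conflict; the accept item [S' → S .] counts as a complete item here).

Augment with S' → S and build the canonical LR(0) collection (I0 = CLOSURE({[S' → . S]}), then GOTO on every symbol after a dot until no new states appear). It has 10 states:
  I0: { [S → . + S x], [S → . x F], [S → . x x], [S → . x], [S → . y x], [S' → . S] }  — shift
  I1: { [S → + . S x], [S → . + S x], [S → . x F], [S → . x x], [S → . x], [S → . y x] }  — shift
  I2: { [S' → S .] }  — accept
  I3: { [F → . x], [S → x . F], [S → x . x], [S → x .] }  — shift, reduce
  I4: { [S → y . x] }  — shift
  I5: { [S → y x .] }  — reduce
  I6: { [S → x F .] }  — reduce
  I7: { [F → x .], [S → x x .] }  — 2 reduces
  I8: { [S → + S . x] }  — shift
  I9: { [S → + S x .] }  — reduce

Conflict in state I3:
  Shift-reduce conflict between [S → x .] and [F → . x]
So the grammar is NOT LR(0).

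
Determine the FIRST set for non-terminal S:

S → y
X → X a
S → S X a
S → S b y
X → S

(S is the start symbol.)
{ 'y' }

To compute FIRST(S), examine every production with S on the left-hand side, reading each right-hand side left to right until a non-nullable symbol is reached.

From S → y:
  - y is a terminal: add 'y' and stop
From S → S X a:
  - S is the symbol being defined: contributes nothing new
    S is not nullable, so stop
From S → S b y:
  - S is the symbol being defined: contributes nothing new
    S is not nullable, so stop

Collecting: FIRST(S) = { 'y' }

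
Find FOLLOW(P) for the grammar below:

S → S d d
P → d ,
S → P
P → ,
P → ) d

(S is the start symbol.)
{ $, 'd' }

In S → P: P is at the end, add FOLLOW(S)

The FOLLOW sets referred to above (computed the same way, to a fixed point):
  FOLLOW(S) = { $, 'd' }

Taking the union: FOLLOW(P) = { $, 'd' }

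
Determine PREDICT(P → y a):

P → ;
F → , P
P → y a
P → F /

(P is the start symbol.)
{ 'y' }

PREDICT(P → y a) = (FIRST(RHS) \ {ε}) ∪ (FOLLOW(P) if ε ∈ FIRST(RHS), i.e. RHS ⇒* ε)
FIRST(y a) = { 'y' }
ε ∉ FIRST(y a), so FOLLOW(P) is not added.
PREDICT(P → y a) = { 'y' }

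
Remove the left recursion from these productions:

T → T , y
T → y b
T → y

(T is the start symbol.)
T is directly left-recursive. The standard transformation for
  A → A α₁ | ... | A α_m | β₁ | ... | β_n
is
  A  → β₁ A' | ... | β_n A'
  A' → α₁ A' | ... | α_m A' | ε

T → y b becomes T → y b T'
T → y becomes T → y T'
T → T , y becomes T' → , y T'
Add T' → ε

Resulting grammar:
T → y b T'
T → y T'
T' → , y T'
T' → ε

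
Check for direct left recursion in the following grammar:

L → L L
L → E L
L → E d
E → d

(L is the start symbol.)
Yes, L is left-recursive

Direct left recursion occurs when N → N α for some non-terminal N (the right-hand side begins with the left-hand side itself).

L → L L: LEFT RECURSIVE (starts with L)
L → E L: starts with E
L → E d: starts with E
E → d: starts with d

The grammar has direct left recursion on: L.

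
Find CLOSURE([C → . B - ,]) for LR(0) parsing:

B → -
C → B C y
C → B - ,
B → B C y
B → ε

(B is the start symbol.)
To compute CLOSURE, for each item [A → α.Bβ] where B is a non-terminal, add [B → .γ] for all productions B → γ; repeat for the newly added items until nothing changes.

Start with: [C → . B - ,]
  [C → . B - ,] has the dot before B: add [B → . -], [B → . B C y], [B → .]
No further items can be added.

CLOSURE = { [B → . -], [B → . B C y], [B → .], [C → . B - ,] }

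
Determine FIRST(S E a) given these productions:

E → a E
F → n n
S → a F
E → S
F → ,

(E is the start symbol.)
FIRST sets of the non-terminals involved (from the grammar, by fixed-point iteration):
  FIRST(S) = { 'a' }

To compute FIRST(S E a), process the symbols left to right:
Symbol S is a non-terminal. Add FIRST(S) \ {ε} = { 'a' }
S is not nullable (ε ∉ FIRST(S)), so stop here.
FIRST(S E a) = { 'a' }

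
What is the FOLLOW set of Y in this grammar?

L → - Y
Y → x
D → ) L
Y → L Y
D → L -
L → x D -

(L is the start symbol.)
{ $, '-', 'x' }

To compute FOLLOW(Y), find every occurrence of Y on a right-hand side N → α Y β: add FIRST(β) \ {ε}, and if β is empty or nullable also add FOLLOW(N). Iterate to a fixed point.

In L → - Y: Y is at the end, add FOLLOW(L)
In Y → L Y: Y is at the end; this adds FOLLOW(Y) to itself — nothing new

The FOLLOW sets referred to above (computed the same way, to a fixed point):
  FOLLOW(L) = { $, '-', 'x' }

Taking the union: FOLLOW(Y) = { $, '-', 'x' }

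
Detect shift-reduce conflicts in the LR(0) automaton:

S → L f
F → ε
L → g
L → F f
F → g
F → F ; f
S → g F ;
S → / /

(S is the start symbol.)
A shift-reduce conflict occurs when an LR(0) state has both:
  - a complete (reduce) item [A → α .] (dot at the end), and
  - a shift item [B → β . c γ] (dot before a terminal).

Augment with S' → S and build the canonical LR(0) collection (I0 = CLOSURE({[S' → . S]}), then GOTO on every symbol after a dot until no new states appear). It has 14 states:
  I0: { [F → . F ; f], [F → . g], [F → .], [L → . F f], [L → . g], [S → . / /], [S → . L f], [S → . g F ;], [S' → . S] }  — shift, reduce
  I1: { [S → / . /] }  — shift
  I2: { [F → F . ; f], [L → F . f] }  — shift
  I3: { [S → L . f] }  — shift
  I4: { [S' → S .] }  — accept
  I5: { [F → . F ; f], [F → . g], [F → .], [F → g .], [L → g .], [S → g . F ;] }  — shift, 3 reduces
  I6: { [F → F . ; f], [S → g F . ;] }  — shift
  I7: { [F → g .] }  — reduce
  I8: { [F → F ; . f], [S → g F ; .] }  — shift, reduce
  I9: { [F → F ; f .] }  — reduce
  I10: { [S → L f .] }  — reduce
  I11: { [F → F ; . f] }  — shift
  I12: { [L → F f .] }  — reduce
  I13: { [S → / / .] }  — reduce

I0 contains reduce item [F → .] and shift items [F → . g], [L → . g], [S → . / /], [S → . g F ;] — shift-reduce conflict.
I5 contains reduce items [F → .], [F → g .], [L → g .] and shift item [F → . g] — shift-reduce conflict.
I8 contains reduce item [S → g F ; .] and shift item [F → F ; . f] — shift-reduce conflict.

Answer: Yes — I0: [F → .] vs [F → . g]; I5: [F → .] vs [F → . g]; I8: [S → g F ; .] vs [F → F ; . f]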